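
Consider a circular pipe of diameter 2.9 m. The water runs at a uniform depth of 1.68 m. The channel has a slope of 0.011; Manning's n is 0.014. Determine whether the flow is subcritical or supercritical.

supercritical

For a circular section of diameter D = 2.9 m at depth y = 1.68 m, the central angle is θ = 2 arccos(1 − 2y/D) = 3.46 rad. Then A = (D²/8)(θ − sin θ) = 3.967 m² and P = Dθ/2 = 5.017 m.
Hydraulic radius R = A/P = 3.967/5.017 = 0.7906 m.
V = (1/n) R^(2/3) √S = (1/0.014) × 0.7906^(2/3) × √0.011 = 6.405 m/s. Hydraulic depth D_h = A/T = 3.967/2.863 = 1.385 m.
Froude number Fr = V/√(g·D_h) = 6.405/√(9.81×1.385) = 1.74, which is greater than 1, so the flow is supercritical.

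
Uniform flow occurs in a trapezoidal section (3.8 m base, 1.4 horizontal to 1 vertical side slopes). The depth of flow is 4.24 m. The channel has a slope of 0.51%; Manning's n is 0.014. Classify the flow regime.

supercritical

With bottom width b = 3.8 m and side slope z = 1.4: A = (b + zy)y = (3.8 + 1.4×4.24)×4.24 = 41.28 m²; P = b + 2y√(1+z²) = 3.8 + 2×4.24×1.72 = 18.39 m.
Hydraulic radius R = A/P = 41.28/18.39 = 2.245 m.
V = (1/n) R^(2/3) √S = (1/0.014) × 2.245^(2/3) × √0.0051 = 8.745 m/s. Hydraulic depth D_h = A/T = 41.28/15.67 = 2.634 m.
Froude number Fr = V/√(g·D_h) = 8.745/√(9.81×2.634) = 1.72, which is greater than 1, so the flow is supercritical.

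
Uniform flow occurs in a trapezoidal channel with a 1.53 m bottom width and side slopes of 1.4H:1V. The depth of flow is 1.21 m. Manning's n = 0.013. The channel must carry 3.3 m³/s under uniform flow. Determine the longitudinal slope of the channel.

With bottom width b = 1.53 m and side slope z = 1.4: A = (b + zy)y = (1.53 + 1.4×1.21)×1.21 = 3.901 m²; P = b + 2y√(1+z²) = 1.53 + 2×1.21×1.72 = 5.694 m.
Hydraulic radius R = A/P = 3.901/5.694 = 0.6852 m.
From Manning's equation, S = [nQ / (1 A R^(2/3))]² = [0.013 × 3.3 / (1 × 3.901 × 0.6852^(2/3))]² = 0.0002.

S = 0.0002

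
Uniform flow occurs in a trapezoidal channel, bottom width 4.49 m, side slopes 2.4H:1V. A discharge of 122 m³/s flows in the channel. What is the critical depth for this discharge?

At critical depth, Q² T / (g A³) = 1, i.e. A³/T = Q²/g = 122²/9.81 = 1517.
At y = 3.4 m: A³/T = 3823 — over.
At y = 2.71 m: A³/T = 1511 — matches.

y_c = 2.71 m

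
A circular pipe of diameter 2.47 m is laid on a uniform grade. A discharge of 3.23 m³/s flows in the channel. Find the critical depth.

y_c = 0.803 m

At critical depth, Q² T / (g A³) = 1, i.e. A³/T = Q²/g = 3.23²/9.81 = 1.063.
Trying y = 0.99 m: A³/T = 2.388 — too large.
Trying y = 0.621 m: A³/T = 0.3929 — too small.
Trying y = 0.803 m: A³/T = 1.066 — ≈ 1.063.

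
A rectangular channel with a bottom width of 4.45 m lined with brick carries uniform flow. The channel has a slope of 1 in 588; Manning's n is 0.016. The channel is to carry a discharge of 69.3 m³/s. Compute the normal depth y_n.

Manning's equation rearranged: A R^(2/3) = nQ / (1·√S) = 0.016 × 69.3 / (√0.001701) = 26.89.
At y = 5.86 m: A R^(2/3) = 35.86 — over.
At y = 3.93 m: A R^(2/3) = 22.1 — short.
At y = 4.61 m: A R^(2/3) = 26.89 — matches.

y_n = 4.61 m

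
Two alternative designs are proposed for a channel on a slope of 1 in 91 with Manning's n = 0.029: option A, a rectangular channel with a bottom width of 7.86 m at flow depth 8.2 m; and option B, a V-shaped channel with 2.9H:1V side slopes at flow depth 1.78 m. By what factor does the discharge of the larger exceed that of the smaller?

Channel A: Flow area A = b·y = 7.86 × 8.2 = 64.45 m². Wetted perimeter P = b + 2y = 7.86 + 2×8.2 = 24.26 m. Hydraulic radius R = A/P = 64.45/24.26 = 2.657 m. Q_A = (1/0.029)·64.45·2.657^(2/3)·√0.01099 = 446.9 m³/s.
Channel B: For a triangular section with side slope z = 2.9: A = zy² = 2.9×1.78² = 9.188 m²; P = 2y√(1+z²) = 2×1.78×3.068 = 10.92 m. Hydraulic radius R = A/P = 9.188/10.92 = 0.8414 m. Q_B = (1/0.029)·9.188·0.8414^(2/3)·√0.01099 = 29.6 m³/s.
The larger discharge is 446.9 m³/s and the smaller is 29.6 m³/s; the ratio is 15.1.

15.1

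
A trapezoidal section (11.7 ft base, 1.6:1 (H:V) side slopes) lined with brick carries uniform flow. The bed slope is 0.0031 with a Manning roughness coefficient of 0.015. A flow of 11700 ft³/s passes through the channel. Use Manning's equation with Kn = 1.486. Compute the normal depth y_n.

Manning's equation rearranged: A R^(2/3) = nQ / (1.486·√S) = 0.015 × 11700 / (1.486 × √0.0031) = 2121.
Try y = 18.8 ft: A R^(2/3) = 3524 — over.
Try y = 12.7 ft: A R^(2/3) = 1462 — short.
Try y = 15 ft: A R^(2/3) = 2113 — ≈ 2121.

y_n = 15 ft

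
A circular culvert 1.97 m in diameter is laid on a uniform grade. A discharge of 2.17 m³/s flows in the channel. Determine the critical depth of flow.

At critical depth, Q² T / (g A³) = 1, i.e. A³/T = Q²/g = 2.17²/9.81 = 0.48.
Try y = 0.788 m: A³/T = 0.7646 — too large.
Try y = 0.698 m: A³/T = 0.4794 — ≈ 0.48.

y_c = 0.698 m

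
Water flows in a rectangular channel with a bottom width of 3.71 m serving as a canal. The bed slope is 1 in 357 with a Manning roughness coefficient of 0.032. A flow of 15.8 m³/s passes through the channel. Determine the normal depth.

Manning's equation rearranged: A R^(2/3) = nQ / (1·√S) = 0.032 × 15.8 / (√0.002801) = 9.553.
At y = 2.04 m: A R^(2/3) = 7.424 — too small.
At y = 3.08 m: A R^(2/3) = 12.6 — too large.
At y = 2.48 m: A R^(2/3) = 9.573 — close enough.

y_n = 2.48 m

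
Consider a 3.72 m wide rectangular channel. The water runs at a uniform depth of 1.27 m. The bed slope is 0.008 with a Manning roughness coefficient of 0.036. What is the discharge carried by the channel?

Flow area A = b·y = 3.72 × 1.27 = 4.724 m². Wetted perimeter P = b + 2y = 3.72 + 2×1.27 = 6.26 m.
Hydraulic radius R = A/P = 4.724/6.26 = 0.7547 m.
Manning's equation: Q = (1/n) A R^(2/3) S^(1/2) = (1/0.036) × 4.724 × 0.7547^(2/3) × 0.008^(1/2) = 9.73 m³/s.

Q = 9.73 m³/s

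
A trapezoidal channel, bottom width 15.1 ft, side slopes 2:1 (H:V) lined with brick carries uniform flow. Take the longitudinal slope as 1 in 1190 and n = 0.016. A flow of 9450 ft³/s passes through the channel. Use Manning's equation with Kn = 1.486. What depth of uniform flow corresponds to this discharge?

Manning's equation rearranged: A R^(2/3) = nQ / (1.486·√S) = 0.016 × 9450 / (1.486 × √0.0008403) = 3510.
At y = 20.2 ft: A R^(2/3) = 5421 — over.
At y = 16.7 ft: A R^(2/3) = 3510 — matches.

y_n = 16.7 ft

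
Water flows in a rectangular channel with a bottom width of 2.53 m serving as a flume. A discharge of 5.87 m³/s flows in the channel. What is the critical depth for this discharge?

For a rectangular channel, critical depth y_c = (q²/g)^(1/3) where q = Q/b = 5.87/2.53 = 2.32 m²/s.
So y_c = (2.32²/9.81)^(1/3) = 0.819 m.

y_c = 0.819 m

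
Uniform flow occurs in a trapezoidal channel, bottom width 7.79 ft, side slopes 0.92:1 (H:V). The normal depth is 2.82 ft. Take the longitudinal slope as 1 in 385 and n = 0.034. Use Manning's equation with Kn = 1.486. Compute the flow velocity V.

V = 3.41 ft/s

With bottom width b = 7.79 ft and side slope z = 0.92: A = (b + zy)y = (7.79 + 0.92×2.82)×2.82 = 29.28 ft²; P = b + 2y√(1+z²) = 7.79 + 2×2.82×1.359 = 15.45 ft.
Hydraulic radius R = A/P = 29.28/15.45 = 1.895 ft.
From Manning's equation, V = (1.486/n) R^(2/3) S^(1/2) = (1.486/0.034) × 1.895^(2/3) × 0.002597^(1/2) = 3.41 ft/s.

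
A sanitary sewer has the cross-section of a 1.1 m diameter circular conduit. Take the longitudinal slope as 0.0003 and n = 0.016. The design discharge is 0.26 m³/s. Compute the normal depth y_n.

Manning's equation rearranged: A R^(2/3) = nQ / (1·√S) = 0.016 × 0.26 / (√0.0003) = 0.2402.
Try y = 0.736 m: A R^(2/3) = 0.3166 — high.
Try y = 0.613 m: A R^(2/3) = 0.2404 — ≈ 0.2402.

y_n = 0.613 m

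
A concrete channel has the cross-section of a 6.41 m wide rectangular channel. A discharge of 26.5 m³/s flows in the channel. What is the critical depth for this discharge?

y_c = 1.2 m

For a rectangular channel, critical depth y_c = (q²/g)^(1/3) where q = Q/b = 26.5/6.41 = 4.134 m²/s.
So y_c = (4.134²/9.81)^(1/3) = 1.2 m.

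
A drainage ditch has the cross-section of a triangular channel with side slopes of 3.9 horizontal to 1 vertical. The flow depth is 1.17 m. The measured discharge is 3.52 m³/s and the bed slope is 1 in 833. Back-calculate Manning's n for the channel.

For a triangular section with side slope z = 3.9: A = zy² = 3.9×1.17² = 5.339 m²; P = 2y√(1+z²) = 2×1.17×4.026 = 9.421 m.
Hydraulic radius R = A/P = 5.339/9.421 = 0.5667 m.
Rearranging Manning's equation: n = (1/Q) A R^(2/3) S^(1/2) = (1/3.52) × 5.339 × 0.5667^(2/3) × √0.0012 = 0.036.

n = 0.036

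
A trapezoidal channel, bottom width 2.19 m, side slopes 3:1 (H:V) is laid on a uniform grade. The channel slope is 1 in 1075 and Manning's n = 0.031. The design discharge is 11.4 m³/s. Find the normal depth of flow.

y_n = 1.67 m

Manning's equation rearranged: A R^(2/3) = nQ / (1·√S) = 0.031 × 11.4 / (√0.0009302) = 11.59.
Trying y = 1.39 m: A R^(2/3) = 7.65 — short.
Trying y = 1.99 m: A R^(2/3) = 17.29 — over.
Trying y = 1.67 m: A R^(2/3) = 11.56 — matches.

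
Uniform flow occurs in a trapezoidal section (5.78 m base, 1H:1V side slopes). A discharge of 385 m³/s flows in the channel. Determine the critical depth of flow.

y_c = 5.59 m

At critical depth, Q² T / (g A³) = 1, i.e. A³/T = Q²/g = 385²/9.81 = 15110.
Try y = 4.63 m: A³/T = 7445 — short.
Try y = 6.59 m: A³/T = 28570 — over.
Try y = 5.59 m: A³/T = 15140 — close enough.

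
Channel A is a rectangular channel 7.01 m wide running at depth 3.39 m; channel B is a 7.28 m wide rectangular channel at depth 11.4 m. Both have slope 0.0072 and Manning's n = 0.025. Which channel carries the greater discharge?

Channel A: Flow area A = b·y = 7.01 × 3.39 = 23.76 m². Wetted perimeter P = b + 2y = 7.01 + 2×3.39 = 13.79 m. Hydraulic radius R = A/P = 23.76/13.79 = 1.723 m. Q_A = (1/0.025)·23.76·1.723^(2/3)·√0.0072 = 115.9 m³/s.
Channel B: Flow area A = b·y = 7.28 × 11.4 = 82.99 m². Wetted perimeter P = b + 2y = 7.28 + 2×11.4 = 30.08 m. Hydraulic radius R = A/P = 82.99/30.08 = 2.759 m. Q_B = (1/0.025)·82.99·2.759^(2/3)·√0.0072 = 554.1 m³/s.
Q_A = 115.9 m³/s vs Q_B = 554.1 m³/s, so channel B carries more.

channel B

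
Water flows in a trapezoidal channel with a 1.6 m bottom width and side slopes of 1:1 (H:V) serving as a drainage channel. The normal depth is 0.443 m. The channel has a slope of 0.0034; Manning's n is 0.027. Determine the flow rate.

Q = 0.909 m³/s

With bottom width b = 1.6 m and side slope z = 1: A = (b + zy)y = (1.6 + 1×0.443)×0.443 = 0.905 m²; P = b + 2y√(1+z²) = 1.6 + 2×0.443×1.414 = 2.853 m.
Hydraulic radius R = A/P = 0.905/2.853 = 0.3172 m.
Manning's equation: Q = (1/n) A R^(2/3) S^(1/2) = (1/0.027) × 0.905 × 0.3172^(2/3) × 0.0034^(1/2) = 0.909 m³/s.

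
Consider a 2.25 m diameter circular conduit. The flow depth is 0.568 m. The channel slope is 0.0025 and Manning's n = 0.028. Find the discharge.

For a circular section of diameter D = 2.25 m at depth y = 0.568 m, the central angle is θ = 2 arccos(1 − 2y/D) = 2.106 rad. Then A = (D²/8)(θ − sin θ) = 0.7881 m² and P = Dθ/2 = 2.369 m.
Hydraulic radius R = A/P = 0.7881/2.369 = 0.3327 m.
Manning's equation: Q = (1/n) A R^(2/3) S^(1/2) = (1/0.028) × 0.7881 × 0.3327^(2/3) × 0.0025^(1/2) = 0.676 m³/s.

Q = 0.676 m³/s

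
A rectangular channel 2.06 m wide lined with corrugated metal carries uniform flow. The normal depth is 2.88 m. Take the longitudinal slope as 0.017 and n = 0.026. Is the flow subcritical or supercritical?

Flow area A = b·y = 2.06 × 2.88 = 5.933 m². Wetted perimeter P = b + 2y = 2.06 + 2×2.88 = 7.82 m.
Hydraulic radius R = A/P = 5.933/7.82 = 0.7587 m.
V = (1/n) R^(2/3) √S = (1/0.026) × 0.7587^(2/3) × √0.017 = 4.171 m/s. Hydraulic depth D_h = A/T = 5.933/2.06 = 2.88 m.
Froude number Fr = V/√(g·D_h) = 4.171/√(9.81×2.88) = 0.785, which is less than 1, so the flow is subcritical.

subcritical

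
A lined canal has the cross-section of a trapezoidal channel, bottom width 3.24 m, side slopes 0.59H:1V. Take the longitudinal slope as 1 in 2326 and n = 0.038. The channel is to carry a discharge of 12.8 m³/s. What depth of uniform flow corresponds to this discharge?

Manning's equation rearranged: A R^(2/3) = nQ / (1·√S) = 0.038 × 12.8 / (√0.0004299) = 23.46.
Try y = 4.18 m: A R^(2/3) = 35.85 — too large.
Try y = 2.42 m: A R^(2/3) = 13.28 — too small.
Try y = 3.33 m: A R^(2/3) = 23.51 — matches.

y_n = 3.33 m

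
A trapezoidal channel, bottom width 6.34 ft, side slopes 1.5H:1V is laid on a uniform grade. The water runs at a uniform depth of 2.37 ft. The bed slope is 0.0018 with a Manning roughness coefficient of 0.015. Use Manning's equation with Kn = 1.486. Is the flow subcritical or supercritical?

With bottom width b = 6.34 ft and side slope z = 1.5: A = (b + zy)y = (6.34 + 1.5×2.37)×2.37 = 23.45 ft²; P = b + 2y√(1+z²) = 6.34 + 2×2.37×1.803 = 14.89 ft.
Hydraulic radius R = A/P = 23.45/14.89 = 1.575 ft.
V = (1.486/n) R^(2/3) √S = (1.486/0.015) × 1.575^(2/3) × √0.0018 = 5.691 ft/s. Hydraulic depth D_h = A/T = 23.45/13.45 = 1.744 ft.
Froude number Fr = V/√(g·D_h) = 5.691/√(32.2×1.744) = 0.759, which is less than 1, so the flow is subcritical.

subcritical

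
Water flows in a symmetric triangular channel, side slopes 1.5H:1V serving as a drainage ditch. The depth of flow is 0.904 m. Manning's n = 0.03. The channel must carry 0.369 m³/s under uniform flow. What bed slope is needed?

S = 0.0003

For a triangular section with side slope z = 1.5: A = zy² = 1.5×0.904² = 1.226 m²; P = 2y√(1+z²) = 2×0.904×1.803 = 3.259 m.
Hydraulic radius R = A/P = 1.226/3.259 = 0.3761 m.
From Manning's equation, S = [nQ / (1 A R^(2/3))]² = [0.03 × 0.369 / (1 × 1.226 × 0.3761^(2/3))]² = 0.0003.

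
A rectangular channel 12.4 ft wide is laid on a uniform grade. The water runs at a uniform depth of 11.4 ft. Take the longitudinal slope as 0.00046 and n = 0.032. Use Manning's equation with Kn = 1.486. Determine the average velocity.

V = 2.52 ft/s

Flow area A = b·y = 12.4 × 11.4 = 141.4 ft². Wetted perimeter P = b + 2y = 12.4 + 2×11.4 = 35.2 ft.
Hydraulic radius R = A/P = 141.4/35.2 = 4.016 ft.
From Manning's equation, V = (1.486/n) R^(2/3) S^(1/2) = (1.486/0.032) × 4.016^(2/3) × 0.00046^(1/2) = 2.52 ft/s.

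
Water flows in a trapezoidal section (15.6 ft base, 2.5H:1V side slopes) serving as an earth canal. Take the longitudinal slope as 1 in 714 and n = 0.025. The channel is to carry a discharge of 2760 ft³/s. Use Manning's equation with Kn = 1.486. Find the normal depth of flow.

y_n = 9.73 ft

Manning's equation rearranged: A R^(2/3) = nQ / (1.486·√S) = 0.025 × 2760 / (1.486 × √0.001401) = 1241.
Try y = 6.64 ft: A R^(2/3) = 553.3 — too small.
Try y = 9.73 ft: A R^(2/3) = 1241 — ≈ 1241.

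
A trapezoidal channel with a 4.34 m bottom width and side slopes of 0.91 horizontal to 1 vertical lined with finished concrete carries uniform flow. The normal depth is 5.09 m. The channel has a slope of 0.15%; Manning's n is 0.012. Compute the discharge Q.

With bottom width b = 4.34 m and side slope z = 0.91: A = (b + zy)y = (4.34 + 0.91×5.09)×5.09 = 45.67 m²; P = b + 2y√(1+z²) = 4.34 + 2×5.09×1.352 = 18.1 m.
Hydraulic radius R = A/P = 45.67/18.1 = 2.522 m.
Manning's equation: Q = (1/n) A R^(2/3) S^(1/2) = (1/0.012) × 45.67 × 2.522^(2/3) × 0.0015^(1/2) = 273 m³/s.

Q = 273 m³/s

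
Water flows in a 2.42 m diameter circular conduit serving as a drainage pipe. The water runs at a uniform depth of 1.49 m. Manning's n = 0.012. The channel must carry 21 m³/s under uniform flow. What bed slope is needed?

For a circular section of diameter D = 2.42 m at depth y = 1.49 m, the central angle is θ = 2 arccos(1 − 2y/D) = 3.609 rad. Then A = (D²/8)(θ − sin θ) = 2.971 m² and P = Dθ/2 = 4.366 m.
Hydraulic radius R = A/P = 2.971/4.366 = 0.6805 m.
From Manning's equation, S = [nQ / (1 A R^(2/3))]² = [0.012 × 21 / (1 × 2.971 × 0.6805^(2/3))]² = 0.012.

S = 0.012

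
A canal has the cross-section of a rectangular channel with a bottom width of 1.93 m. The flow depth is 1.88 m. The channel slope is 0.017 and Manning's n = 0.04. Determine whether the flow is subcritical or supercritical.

Flow area A = b·y = 1.93 × 1.88 = 3.628 m². Wetted perimeter P = b + 2y = 1.93 + 2×1.88 = 5.69 m.
Hydraulic radius R = A/P = 3.628/5.69 = 0.6377 m.
V = (1/n) R^(2/3) √S = (1/0.04) × 0.6377^(2/3) × √0.017 = 2.415 m/s. Hydraulic depth D_h = A/T = 3.628/1.93 = 1.88 m.
Froude number Fr = V/√(g·D_h) = 2.415/√(9.81×1.88) = 0.562, which is less than 1, so the flow is subcritical.

subcritical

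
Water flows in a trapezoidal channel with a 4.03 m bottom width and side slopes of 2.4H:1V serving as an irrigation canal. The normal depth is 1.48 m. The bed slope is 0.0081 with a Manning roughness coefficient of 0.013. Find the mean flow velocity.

V = 6.72 m/s

With bottom width b = 4.03 m and side slope z = 2.4: A = (b + zy)y = (4.03 + 2.4×1.48)×1.48 = 11.22 m²; P = b + 2y√(1+z²) = 4.03 + 2×1.48×2.6 = 11.73 m.
Hydraulic radius R = A/P = 11.22/11.73 = 0.957 m.
From Manning's equation, V = (1/n) R^(2/3) S^(1/2) = (1/0.013) × 0.957^(2/3) × 0.0081^(1/2) = 6.72 m/s.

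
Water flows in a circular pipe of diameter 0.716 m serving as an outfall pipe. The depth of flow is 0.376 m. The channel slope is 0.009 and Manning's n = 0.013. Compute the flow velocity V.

For a circular section of diameter D = 0.716 m at depth y = 0.376 m, the central angle is θ = 2 arccos(1 − 2y/D) = 3.242 rad. Then A = (D²/8)(θ − sin θ) = 0.2142 m² and P = Dθ/2 = 1.161 m.
Hydraulic radius R = A/P = 0.2142/1.161 = 0.1845 m.
From Manning's equation, V = (1/n) R^(2/3) S^(1/2) = (1/0.013) × 0.1845^(2/3) × 0.009^(1/2) = 2.37 m/s.

V = 2.37 m/s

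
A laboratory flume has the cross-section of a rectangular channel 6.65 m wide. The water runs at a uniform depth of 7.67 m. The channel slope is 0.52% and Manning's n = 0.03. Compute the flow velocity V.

Flow area A = b·y = 6.65 × 7.67 = 51.01 m². Wetted perimeter P = b + 2y = 6.65 + 2×7.67 = 21.99 m.
Hydraulic radius R = A/P = 51.01/21.99 = 2.319 m.
From Manning's equation, V = (1/n) R^(2/3) S^(1/2) = (1/0.03) × 2.319^(2/3) × 0.0052^(1/2) = 4.21 m/s.

V = 4.21 m/s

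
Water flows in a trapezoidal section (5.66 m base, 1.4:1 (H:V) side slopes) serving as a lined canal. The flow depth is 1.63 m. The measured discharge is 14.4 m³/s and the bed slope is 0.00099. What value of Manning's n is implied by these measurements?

n = 0.031

With bottom width b = 5.66 m and side slope z = 1.4: A = (b + zy)y = (5.66 + 1.4×1.63)×1.63 = 12.95 m²; P = b + 2y√(1+z²) = 5.66 + 2×1.63×1.72 = 11.27 m.
Hydraulic radius R = A/P = 12.95/11.27 = 1.149 m.
Rearranging Manning's equation: n = (1/Q) A R^(2/3) S^(1/2) = (1/14.4) × 12.95 × 1.149^(2/3) × √0.00099 = 0.031.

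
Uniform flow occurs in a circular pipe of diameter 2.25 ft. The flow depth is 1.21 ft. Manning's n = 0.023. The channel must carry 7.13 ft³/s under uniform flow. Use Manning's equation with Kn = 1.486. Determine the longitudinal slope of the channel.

S = 0.0052

For a circular section of diameter D = 2.25 ft at depth y = 1.21 ft, the central angle is θ = 2 arccos(1 − 2y/D) = 3.293 rad. Then A = (D²/8)(θ − sin θ) = 2.179 ft² and P = Dθ/2 = 3.704 ft.
Hydraulic radius R = A/P = 2.179/3.704 = 0.5882 ft.
From Manning's equation, S = [nQ / (1.486 A R^(2/3))]² = [0.023 × 7.13 / (1.486 × 2.179 × 0.5882^(2/3))]² = 0.0052.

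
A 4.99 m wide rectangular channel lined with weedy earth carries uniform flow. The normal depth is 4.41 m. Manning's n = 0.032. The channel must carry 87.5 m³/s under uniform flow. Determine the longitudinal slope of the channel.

Flow area A = b·y = 4.99 × 4.41 = 22.01 m². Wetted perimeter P = b + 2y = 4.99 + 2×4.41 = 13.81 m.
Hydraulic radius R = A/P = 22.01/13.81 = 1.593 m.
From Manning's equation, S = [nQ / (1 A R^(2/3))]² = [0.032 × 87.5 / (1 × 22.01 × 1.593^(2/3))]² = 0.0087.

S = 0.0087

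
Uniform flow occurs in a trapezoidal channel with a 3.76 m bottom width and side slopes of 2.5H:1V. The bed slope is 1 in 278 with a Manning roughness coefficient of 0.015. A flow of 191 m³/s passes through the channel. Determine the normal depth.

y_n = 2.99 m

Manning's equation rearranged: A R^(2/3) = nQ / (1·√S) = 0.015 × 191 / (√0.003597) = 47.77.
Try y = 3.54 m: A R^(2/3) = 69.81 — high.
Try y = 2.67 m: A R^(2/3) = 37.09 — low.
Try y = 2.99 m: A R^(2/3) = 47.69 — close enough.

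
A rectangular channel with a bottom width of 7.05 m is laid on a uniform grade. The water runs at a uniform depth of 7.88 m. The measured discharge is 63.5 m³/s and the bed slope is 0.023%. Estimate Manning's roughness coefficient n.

n = 0.024

Flow area A = b·y = 7.05 × 7.88 = 55.55 m². Wetted perimeter P = b + 2y = 7.05 + 2×7.88 = 22.81 m.
Hydraulic radius R = A/P = 55.55/22.81 = 2.436 m.
Rearranging Manning's equation: n = (1/Q) A R^(2/3) S^(1/2) = (1/63.5) × 55.55 × 2.436^(2/3) × √0.00023 = 0.024.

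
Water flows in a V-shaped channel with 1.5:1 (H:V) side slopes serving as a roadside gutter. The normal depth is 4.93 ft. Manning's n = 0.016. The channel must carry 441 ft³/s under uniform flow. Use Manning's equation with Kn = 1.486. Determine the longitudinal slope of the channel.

S = 0.00651

For a triangular section with side slope z = 1.5: A = zy² = 1.5×4.93² = 36.46 ft²; P = 2y√(1+z²) = 2×4.93×1.803 = 17.78 ft.
Hydraulic radius R = A/P = 36.46/17.78 = 2.051 ft.
From Manning's equation, S = [nQ / (1.486 A R^(2/3))]² = [0.016 × 441 / (1.486 × 36.46 × 2.051^(2/3))]² = 0.00651.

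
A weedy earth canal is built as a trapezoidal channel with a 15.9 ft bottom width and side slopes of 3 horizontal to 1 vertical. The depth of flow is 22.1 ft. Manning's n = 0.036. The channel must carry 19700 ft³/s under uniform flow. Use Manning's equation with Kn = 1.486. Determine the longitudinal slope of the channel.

With bottom width b = 15.9 ft and side slope z = 3: A = (b + zy)y = (15.9 + 3×22.1)×22.1 = 1817 ft²; P = b + 2y√(1+z²) = 15.9 + 2×22.1×3.162 = 155.7 ft.
Hydraulic radius R = A/P = 1817/155.7 = 11.67 ft.
From Manning's equation, S = [nQ / (1.486 A R^(2/3))]² = [0.036 × 19700 / (1.486 × 1817 × 11.67^(2/3))]² = 0.00261.

S = 0.00261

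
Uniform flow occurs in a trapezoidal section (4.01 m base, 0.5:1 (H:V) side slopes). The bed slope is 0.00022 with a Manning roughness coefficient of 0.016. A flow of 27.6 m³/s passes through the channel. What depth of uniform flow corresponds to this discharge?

y_n = 3.57 m

Manning's equation rearranged: A R^(2/3) = nQ / (1·√S) = 0.016 × 27.6 / (√0.00022) = 29.77.
At y = 3.95 m: A R^(2/3) = 35.51 — too large.
At y = 3.2 m: A R^(2/3) = 24.64 — too small.
At y = 3.57 m: A R^(2/3) = 29.76 — close enough.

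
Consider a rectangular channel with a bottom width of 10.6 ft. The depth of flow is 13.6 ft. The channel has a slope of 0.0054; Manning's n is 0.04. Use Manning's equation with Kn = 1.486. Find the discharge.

Flow area A = b·y = 10.6 × 13.6 = 144.2 ft². Wetted perimeter P = b + 2y = 10.6 + 2×13.6 = 37.8 ft.
Hydraulic radius R = A/P = 144.2/37.8 = 3.814 ft.
Manning's equation: Q = (1.486/n) A R^(2/3) S^(1/2) = (1.486/0.04) × 144.2 × 3.814^(2/3) × 0.0054^(1/2) = 961 ft³/s.

Q = 961 ft³/s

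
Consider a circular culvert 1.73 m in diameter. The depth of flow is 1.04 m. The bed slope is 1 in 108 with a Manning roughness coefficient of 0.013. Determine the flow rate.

For a circular section of diameter D = 1.73 m at depth y = 1.04 m, the central angle is θ = 2 arccos(1 − 2y/D) = 3.549 rad. Then A = (D²/8)(θ − sin θ) = 1.476 m² and P = Dθ/2 = 3.07 m.
Hydraulic radius R = A/P = 1.476/3.07 = 0.4808 m.
Manning's equation: Q = (1/n) A R^(2/3) S^(1/2) = (1/0.013) × 1.476 × 0.4808^(2/3) × 0.009259^(1/2) = 6.7 m³/s.

Q = 6.7 m³/s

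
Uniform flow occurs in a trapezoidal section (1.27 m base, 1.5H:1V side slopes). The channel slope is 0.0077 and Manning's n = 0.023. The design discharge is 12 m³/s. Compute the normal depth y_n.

Manning's equation rearranged: A R^(2/3) = nQ / (1·√S) = 0.023 × 12 / (√0.0077) = 3.145.
Trying y = 1.1 m: A R^(2/3) = 2.319 — short.
Trying y = 1.53 m: A R^(2/3) = 4.715 — over.
Trying y = 1.27 m: A R^(2/3) = 3.147 — close enough.

y_n = 1.27 m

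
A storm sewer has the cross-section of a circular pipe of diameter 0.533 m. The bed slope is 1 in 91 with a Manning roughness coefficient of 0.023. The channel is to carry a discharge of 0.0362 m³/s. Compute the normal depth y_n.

y_n = 0.133 m

Manning's equation rearranged: A R^(2/3) = nQ / (1·√S) = 0.023 × 0.0362 / (√0.01099) = 0.007942.
Try y = 0.15 m: A R^(2/3) = 0.01007 — high.
Try y = 0.133 m: A R^(2/3) = 0.007944 — ≈ 0.007942.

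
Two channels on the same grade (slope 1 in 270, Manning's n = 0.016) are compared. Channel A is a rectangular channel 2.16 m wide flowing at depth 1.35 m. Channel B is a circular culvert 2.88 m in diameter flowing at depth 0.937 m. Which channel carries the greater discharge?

Channel A: Flow area A = b·y = 2.16 × 1.35 = 2.916 m². Wetted perimeter P = b + 2y = 2.16 + 2×1.35 = 4.86 m. Hydraulic radius R = A/P = 2.916/4.86 = 0.6 m. Q_A = (1/0.016)·2.916·0.6^(2/3)·√0.003704 = 7.89 m³/s.
Channel B: For a circular section of diameter D = 2.88 m at depth y = 0.937 m, the central angle is θ = 2 arccos(1 − 2y/D) = 2.428 rad. Then A = (D²/8)(θ − sin θ) = 1.839 m² and P = Dθ/2 = 3.496 m. Hydraulic radius R = A/P = 1.839/3.496 = 0.5259 m. Q_B = (1/0.016)·1.839·0.5259^(2/3)·√0.003704 = 4.556 m³/s.
Q_A = 7.89 m³/s vs Q_B = 4.556 m³/s, so channel A carries more.

channel A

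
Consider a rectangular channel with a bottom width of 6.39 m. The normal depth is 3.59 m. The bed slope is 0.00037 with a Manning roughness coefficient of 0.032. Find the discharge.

Flow area A = b·y = 6.39 × 3.59 = 22.94 m². Wetted perimeter P = b + 2y = 6.39 + 2×3.59 = 13.57 m.
Hydraulic radius R = A/P = 22.94/13.57 = 1.691 m.
Manning's equation: Q = (1/n) A R^(2/3) S^(1/2) = (1/0.032) × 22.94 × 1.691^(2/3) × 0.00037^(1/2) = 19.6 m³/s.

Q = 19.6 m³/s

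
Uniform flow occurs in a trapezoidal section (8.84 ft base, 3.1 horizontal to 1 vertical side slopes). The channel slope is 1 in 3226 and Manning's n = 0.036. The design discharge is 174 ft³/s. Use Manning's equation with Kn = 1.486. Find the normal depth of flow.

Manning's equation rearranged: A R^(2/3) = nQ / (1.486·√S) = 0.036 × 174 / (1.486 × √0.00031) = 239.4.
Trying y = 6.09 ft: A R^(2/3) = 387.6 — too large.
Trying y = 4.4 ft: A R^(2/3) = 188.8 — too small.
Trying y = 4.91 ft: A R^(2/3) = 239.9 — close enough.

y_n = 4.91 ft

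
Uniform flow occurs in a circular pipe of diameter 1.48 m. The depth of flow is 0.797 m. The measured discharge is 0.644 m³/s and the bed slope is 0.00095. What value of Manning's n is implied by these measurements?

For a circular section of diameter D = 1.48 m at depth y = 0.797 m, the central angle is θ = 2 arccos(1 − 2y/D) = 3.296 rad. Then A = (D²/8)(θ − sin θ) = 0.9444 m² and P = Dθ/2 = 2.439 m.
Hydraulic radius R = A/P = 0.9444/2.439 = 0.3872 m.
Rearranging Manning's equation: n = (1/Q) A R^(2/3) S^(1/2) = (1/0.644) × 0.9444 × 0.3872^(2/3) × √0.00095 = 0.024.

n = 0.024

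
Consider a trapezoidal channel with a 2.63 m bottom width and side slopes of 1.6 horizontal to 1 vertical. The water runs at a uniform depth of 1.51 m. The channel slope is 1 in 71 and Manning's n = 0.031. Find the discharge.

Q = 27.5 m³/s

With bottom width b = 2.63 m and side slope z = 1.6: A = (b + zy)y = (2.63 + 1.6×1.51)×1.51 = 7.619 m²; P = b + 2y√(1+z²) = 2.63 + 2×1.51×1.887 = 8.328 m.
Hydraulic radius R = A/P = 7.619/8.328 = 0.9149 m.
Manning's equation: Q = (1/n) A R^(2/3) S^(1/2) = (1/0.031) × 7.619 × 0.9149^(2/3) × 0.01408^(1/2) = 27.5 m³/s.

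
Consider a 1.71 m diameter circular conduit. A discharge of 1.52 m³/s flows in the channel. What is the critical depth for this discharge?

y_c = 0.605 m

At critical depth, Q² T / (g A³) = 1, i.e. A³/T = Q²/g = 1.52²/9.81 = 0.2355.
Trying y = 0.487 m: A³/T = 0.1015 — too small.
Trying y = 0.669 m: A³/T = 0.346 — too large.
Trying y = 0.605 m: A³/T = 0.2349 — ≈ 0.2355.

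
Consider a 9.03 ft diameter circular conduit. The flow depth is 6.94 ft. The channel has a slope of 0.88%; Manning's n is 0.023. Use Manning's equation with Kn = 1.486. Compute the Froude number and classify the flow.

For a circular section of diameter D = 9.03 ft at depth y = 6.94 ft, the central angle is θ = 2 arccos(1 − 2y/D) = 4.276 rad. Then A = (D²/8)(θ − sin θ) = 52.81 ft² and P = Dθ/2 = 19.3 ft.
Hydraulic radius R = A/P = 52.81/19.3 = 2.736 ft.
V = (1.486/n) R^(2/3) √S = (1.486/0.023) × 2.736^(2/3) × √0.0088 = 11.86 ft/s. Hydraulic depth D_h = A/T = 52.81/7.617 = 6.934 ft.
Froude number Fr = V/√(g·D_h) = 11.86/√(32.2×6.934) = 0.793, which is less than 1, so the flow is subcritical.

subcritical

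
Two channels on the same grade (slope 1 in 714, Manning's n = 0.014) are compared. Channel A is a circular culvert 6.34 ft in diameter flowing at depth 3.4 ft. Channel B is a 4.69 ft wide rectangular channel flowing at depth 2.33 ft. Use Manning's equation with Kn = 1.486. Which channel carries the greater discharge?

channel A

Channel A: For a circular section of diameter D = 6.34 ft at depth y = 3.4 ft, the central angle is θ = 2 arccos(1 − 2y/D) = 3.287 rad. Then A = (D²/8)(θ − sin θ) = 17.24 ft² and P = Dθ/2 = 10.42 ft. Hydraulic radius R = A/P = 17.24/10.42 = 1.655 ft. Q_A = (1.486/0.014)·17.24·1.655^(2/3)·√0.001401 = 95.82 ft³/s.
Channel B: Flow area A = b·y = 4.69 × 2.33 = 10.93 ft². Wetted perimeter P = b + 2y = 4.69 + 2×2.33 = 9.35 ft. Hydraulic radius R = A/P = 10.93/9.35 = 1.169 ft. Q_B = (1.486/0.014)·10.93·1.169^(2/3)·√0.001401 = 48.16 ft³/s.
Q_A = 95.82 ft³/s vs Q_B = 48.16 ft³/s, so channel A carries more.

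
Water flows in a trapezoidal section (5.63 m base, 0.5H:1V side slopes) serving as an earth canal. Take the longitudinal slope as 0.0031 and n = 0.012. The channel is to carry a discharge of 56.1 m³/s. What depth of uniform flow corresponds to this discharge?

y_n = 1.69 m

Manning's equation rearranged: A R^(2/3) = nQ / (1·√S) = 0.012 × 56.1 / (√0.0031) = 12.09.
At y = 2.02 m: A R^(2/3) = 16.16 — too large.
At y = 1.51 m: A R^(2/3) = 10.09 — too small.
At y = 1.69 m: A R^(2/3) = 12.1 — ≈ 12.09.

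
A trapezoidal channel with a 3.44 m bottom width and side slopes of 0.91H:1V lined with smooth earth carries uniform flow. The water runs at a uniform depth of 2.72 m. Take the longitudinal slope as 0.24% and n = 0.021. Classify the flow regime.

subcritical

With bottom width b = 3.44 m and side slope z = 0.91: A = (b + zy)y = (3.44 + 0.91×2.72)×2.72 = 16.09 m²; P = b + 2y√(1+z²) = 3.44 + 2×2.72×1.352 = 10.8 m.
Hydraulic radius R = A/P = 16.09/10.8 = 1.49 m.
V = (1/n) R^(2/3) √S = (1/0.021) × 1.49^(2/3) × √0.0024 = 3.044 m/s. Hydraulic depth D_h = A/T = 16.09/8.39 = 1.918 m.
Froude number Fr = V/√(g·D_h) = 3.044/√(9.81×1.918) = 0.702, which is less than 1, so the flow is subcritical.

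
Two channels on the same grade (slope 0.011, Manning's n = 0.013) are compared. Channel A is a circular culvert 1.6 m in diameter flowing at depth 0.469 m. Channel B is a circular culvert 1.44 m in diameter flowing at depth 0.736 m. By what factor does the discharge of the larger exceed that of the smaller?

2.09

Channel A: For a circular section of diameter D = 1.6 m at depth y = 0.469 m, the central angle is θ = 2 arccos(1 − 2y/D) = 2.288 rad. Then A = (D²/8)(θ − sin θ) = 0.4912 m² and P = Dθ/2 = 1.831 m. Hydraulic radius R = A/P = 0.4912/1.831 = 0.2683 m. Q_A = (1/0.013)·0.4912·0.2683^(2/3)·√0.011 = 1.649 m³/s.
Channel B: For a circular section of diameter D = 1.44 m at depth y = 0.736 m, the central angle is θ = 2 arccos(1 − 2y/D) = 3.186 rad. Then A = (D²/8)(θ − sin θ) = 0.8373 m² and P = Dθ/2 = 2.294 m. Hydraulic radius R = A/P = 0.8373/2.294 = 0.365 m. Q_B = (1/0.013)·0.8373·0.365^(2/3)·√0.011 = 3.45 m³/s.
The larger discharge is 3.45 m³/s and the smaller is 1.649 m³/s; the ratio is 2.09.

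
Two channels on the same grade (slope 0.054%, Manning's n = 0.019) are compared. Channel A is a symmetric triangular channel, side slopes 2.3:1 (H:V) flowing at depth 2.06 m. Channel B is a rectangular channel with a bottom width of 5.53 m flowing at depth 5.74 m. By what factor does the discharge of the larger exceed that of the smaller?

5.12

Channel A: For a triangular section with side slope z = 2.3: A = zy² = 2.3×2.06² = 9.76 m²; P = 2y√(1+z²) = 2×2.06×2.508 = 10.33 m. Hydraulic radius R = A/P = 9.76/10.33 = 0.9446 m. Q_A = (1/0.019)·9.76·0.9446^(2/3)·√0.00054 = 11.49 m³/s.
Channel B: Flow area A = b·y = 5.53 × 5.74 = 31.74 m². Wetted perimeter P = b + 2y = 5.53 + 2×5.74 = 17.01 m. Hydraulic radius R = A/P = 31.74/17.01 = 1.866 m. Q_B = (1/0.019)·31.74·1.866^(2/3)·√0.00054 = 58.84 m³/s.
The larger discharge is 58.84 m³/s and the smaller is 11.49 m³/s; the ratio is 5.12.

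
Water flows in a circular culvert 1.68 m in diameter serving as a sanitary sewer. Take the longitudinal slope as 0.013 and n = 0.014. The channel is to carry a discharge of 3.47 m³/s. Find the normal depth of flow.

Manning's equation rearranged: A R^(2/3) = nQ / (1·√S) = 0.014 × 3.47 / (√0.013) = 0.4261.
Trying y = 0.471 m: A R^(2/3) = 0.2134 — low.
Trying y = 0.788 m: A R^(2/3) = 0.5569 — high.
Trying y = 0.678 m: A R^(2/3) = 0.4258 — ≈ 0.4261.

y_n = 0.678 m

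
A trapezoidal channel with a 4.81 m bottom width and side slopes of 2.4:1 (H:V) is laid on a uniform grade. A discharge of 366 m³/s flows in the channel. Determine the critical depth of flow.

y_c = 4.54 m

At critical depth, Q² T / (g A³) = 1, i.e. A³/T = Q²/g = 366²/9.81 = 13660.
Try y = 4 m: A³/T = 7976 — low.
Try y = 5.52 m: A³/T = 31640 — high.
Try y = 4.54 m: A³/T = 13630 — matches.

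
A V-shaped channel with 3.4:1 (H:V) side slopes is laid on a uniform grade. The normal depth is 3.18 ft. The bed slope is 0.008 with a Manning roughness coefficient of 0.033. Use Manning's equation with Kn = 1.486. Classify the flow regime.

subcritical

For a triangular section with side slope z = 3.4: A = zy² = 3.4×3.18² = 34.38 ft²; P = 2y√(1+z²) = 2×3.18×3.544 = 22.54 ft.
Hydraulic radius R = A/P = 34.38/22.54 = 1.525 ft.
V = (1.486/n) R^(2/3) √S = (1.486/0.033) × 1.525^(2/3) × √0.008 = 5.337 ft/s. Hydraulic depth D_h = A/T = 34.38/21.62 = 1.59 ft.
Froude number Fr = V/√(g·D_h) = 5.337/√(32.2×1.59) = 0.746, which is less than 1, so the flow is subcritical.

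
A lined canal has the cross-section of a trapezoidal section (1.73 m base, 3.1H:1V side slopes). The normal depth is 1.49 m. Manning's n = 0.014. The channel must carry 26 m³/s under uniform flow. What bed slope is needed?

S = 0.00191

With bottom width b = 1.73 m and side slope z = 3.1: A = (b + zy)y = (1.73 + 3.1×1.49)×1.49 = 9.46 m²; P = b + 2y√(1+z²) = 1.73 + 2×1.49×3.257 = 11.44 m.
Hydraulic radius R = A/P = 9.46/11.44 = 0.8272 m.
From Manning's equation, S = [nQ / (1 A R^(2/3))]² = [0.014 × 26 / (1 × 9.46 × 0.8272^(2/3))]² = 0.00191.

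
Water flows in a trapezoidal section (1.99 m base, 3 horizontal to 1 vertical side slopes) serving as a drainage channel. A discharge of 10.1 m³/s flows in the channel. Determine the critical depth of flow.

At critical depth, Q² T / (g A³) = 1, i.e. A³/T = Q²/g = 10.1²/9.81 = 10.4.
Try y = 1 m: A³/T = 15.55 — over.
Try y = 0.739 m: A³/T = 4.678 — short.
Try y = 0.905 m: A³/T = 10.4 — matches.

y_c = 0.905 m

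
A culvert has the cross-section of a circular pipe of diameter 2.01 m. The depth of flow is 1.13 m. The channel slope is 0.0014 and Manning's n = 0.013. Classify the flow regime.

For a circular section of diameter D = 2.01 m at depth y = 1.13 m, the central angle is θ = 2 arccos(1 − 2y/D) = 3.391 rad. Then A = (D²/8)(θ − sin θ) = 1.837 m² and P = Dθ/2 = 3.408 m.
Hydraulic radius R = A/P = 1.837/3.408 = 0.5391 m.
V = (1/n) R^(2/3) √S = (1/0.013) × 0.5391^(2/3) × √0.0014 = 1.906 m/s. Hydraulic depth D_h = A/T = 1.837/1.994 = 0.9212 m.
Froude number Fr = V/√(g·D_h) = 1.906/√(9.81×0.9212) = 0.634, which is less than 1, so the flow is subcritical.

subcritical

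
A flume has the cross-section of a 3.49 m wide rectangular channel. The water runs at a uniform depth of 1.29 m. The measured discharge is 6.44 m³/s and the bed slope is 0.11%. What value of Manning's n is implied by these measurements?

n = 0.019

Flow area A = b·y = 3.49 × 1.29 = 4.502 m². Wetted perimeter P = b + 2y = 3.49 + 2×1.29 = 6.07 m.
Hydraulic radius R = A/P = 4.502/6.07 = 0.7417 m.
Rearranging Manning's equation: n = (1/Q) A R^(2/3) S^(1/2) = (1/6.44) × 4.502 × 0.7417^(2/3) × √0.0011 = 0.019.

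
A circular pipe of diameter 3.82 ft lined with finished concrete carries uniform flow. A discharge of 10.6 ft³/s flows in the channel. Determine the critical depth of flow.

y_c = 0.961 ft

At critical depth, Q² T / (g A³) = 1, i.e. A³/T = Q²/g = 10.6²/32.2 = 3.489.
Try y = 0.784 ft: A³/T = 1.573 — low.
Try y = 0.961 ft: A³/T = 3.484 — close enough.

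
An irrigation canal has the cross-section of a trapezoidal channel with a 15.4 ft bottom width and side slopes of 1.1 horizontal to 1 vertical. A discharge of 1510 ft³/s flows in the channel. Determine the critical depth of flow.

At critical depth, Q² T / (g A³) = 1, i.e. A³/T = Q²/g = 1510²/32.2 = 70810.
At y = 6.41 ft: A³/T = 101000 — over.
At y = 4.31 ft: A³/T = 26290 — short.
At y = 5.78 ft: A³/T = 70740 — close enough.

y_c = 5.78 ft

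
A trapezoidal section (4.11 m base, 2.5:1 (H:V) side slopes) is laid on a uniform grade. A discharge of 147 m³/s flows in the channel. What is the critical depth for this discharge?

y_c = 3 m

At critical depth, Q² T / (g A³) = 1, i.e. A³/T = Q²/g = 147²/9.81 = 2203.
Trying y = 2.65 m: A³/T = 1326 — short.
Trying y = 3 m: A³/T = 2211 — ≈ 2203.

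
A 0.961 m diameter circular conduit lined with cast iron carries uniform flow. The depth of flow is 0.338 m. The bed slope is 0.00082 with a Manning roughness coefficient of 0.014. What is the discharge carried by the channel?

Q = 0.152 m³/s

For a circular section of diameter D = 0.961 m at depth y = 0.338 m, the central angle is θ = 2 arccos(1 − 2y/D) = 2.539 rad. Then A = (D²/8)(θ − sin θ) = 0.2278 m² and P = Dθ/2 = 1.22 m.
Hydraulic radius R = A/P = 0.2278/1.22 = 0.1867 m.
Manning's equation: Q = (1/n) A R^(2/3) S^(1/2) = (1/0.014) × 0.2278 × 0.1867^(2/3) × 0.00082^(1/2) = 0.152 m³/s.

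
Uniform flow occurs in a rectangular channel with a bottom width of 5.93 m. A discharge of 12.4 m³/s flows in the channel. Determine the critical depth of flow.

y_c = 0.764 m

For a rectangular channel, critical depth y_c = (q²/g)^(1/3) where q = Q/b = 12.4/5.93 = 2.091 m²/s.
So y_c = (2.091²/9.81)^(1/3) = 0.764 m.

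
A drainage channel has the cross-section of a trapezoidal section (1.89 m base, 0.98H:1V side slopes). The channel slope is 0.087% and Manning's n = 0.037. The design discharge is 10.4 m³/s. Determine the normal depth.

y_n = 2.56 m

Manning's equation rearranged: A R^(2/3) = nQ / (1·√S) = 0.037 × 10.4 / (√0.00087) = 13.05.
At y = 2.98 m: A R^(2/3) = 17.94 — too large.
At y = 1.97 m: A R^(2/3) = 7.608 — too small.
At y = 2.56 m: A R^(2/3) = 13.02 — close enough.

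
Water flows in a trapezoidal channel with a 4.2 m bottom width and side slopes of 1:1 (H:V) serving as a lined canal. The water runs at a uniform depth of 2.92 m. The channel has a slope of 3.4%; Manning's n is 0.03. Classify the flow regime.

With bottom width b = 4.2 m and side slope z = 1: A = (b + zy)y = (4.2 + 1×2.92)×2.92 = 20.79 m²; P = b + 2y√(1+z²) = 4.2 + 2×2.92×1.414 = 12.46 m.
Hydraulic radius R = A/P = 20.79/12.46 = 1.669 m.
V = (1/n) R^(2/3) √S = (1/0.03) × 1.669^(2/3) × √0.034 = 8.647 m/s. Hydraulic depth D_h = A/T = 20.79/10.04 = 2.071 m.
Froude number Fr = V/√(g·D_h) = 8.647/√(9.81×2.071) = 1.92, which is greater than 1, so the flow is supercritical.

supercritical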